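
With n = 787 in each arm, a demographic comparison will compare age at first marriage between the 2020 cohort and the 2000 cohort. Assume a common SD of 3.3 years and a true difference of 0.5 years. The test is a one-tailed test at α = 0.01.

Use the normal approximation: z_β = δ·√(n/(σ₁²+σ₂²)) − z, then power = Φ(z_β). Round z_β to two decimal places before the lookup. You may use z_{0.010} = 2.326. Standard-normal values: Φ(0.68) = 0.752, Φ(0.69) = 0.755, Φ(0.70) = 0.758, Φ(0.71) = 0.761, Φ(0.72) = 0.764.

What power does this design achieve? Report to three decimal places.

Power ≈ 0.752

z_β = δ·√(n/(σ₁²+σ₂²)) − z_α
    = 0.5 · √(787/21.78) − 2.326
    = 0.5 · 6.01116 − 2.326
    = 3.0056 − 2.326 = 0.6796 → 0.68
Power = Φ(0.68) = 0.752.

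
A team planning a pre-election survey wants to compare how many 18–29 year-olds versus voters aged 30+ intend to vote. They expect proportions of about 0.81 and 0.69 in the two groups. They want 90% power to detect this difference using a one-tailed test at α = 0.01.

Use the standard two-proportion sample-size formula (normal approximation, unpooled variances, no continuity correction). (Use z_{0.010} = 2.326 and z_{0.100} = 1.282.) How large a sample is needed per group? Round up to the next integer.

n = (z_α + z_β)² · [p₁(1−p₁) + p₂(1−p₂)] / (p₁ − p₂)²
  = (2.326 + 1.282)² · (0.81·0.19 + 0.69·0.31) / (0.12)²
  = (3.608)² · (0.1539 + 0.2139) / 0.0144
  = 13.0177 · 0.3678 / 0.0144
  = 332.49
Round up → n = 333 per group.

n = 333 per group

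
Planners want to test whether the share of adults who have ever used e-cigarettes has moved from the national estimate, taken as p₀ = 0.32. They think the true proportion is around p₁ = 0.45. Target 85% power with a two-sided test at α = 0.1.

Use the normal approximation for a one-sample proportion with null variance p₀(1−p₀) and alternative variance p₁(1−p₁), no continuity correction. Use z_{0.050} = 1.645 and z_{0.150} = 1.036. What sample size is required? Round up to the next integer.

n = 98

n = [z_{α/2}·√(p₀q₀) + z_β·√(p₁q₁)]² / (p₁ − p₀)²
  = [1.645·√(0.32·0.68) + 1.036·√(0.45·0.55)]² / (0.13)²
  = [1.645·0.4665 + 1.036·0.4975]² / 0.0169
  = [1.2828]² / 0.0169
  = 97.36
Round up → n = 98.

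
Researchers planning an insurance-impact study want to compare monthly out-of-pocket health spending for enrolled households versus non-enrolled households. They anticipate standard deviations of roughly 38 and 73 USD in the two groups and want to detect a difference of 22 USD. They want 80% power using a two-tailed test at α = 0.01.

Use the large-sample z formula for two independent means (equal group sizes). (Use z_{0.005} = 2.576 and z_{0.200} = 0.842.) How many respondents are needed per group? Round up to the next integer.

n = 164 per group

n = (z_{α/2} + z_β)² · (σ₁² + σ₂²) / δ²
  = (2.576 + 0.842)² · (38² + 73² = 6773) / 22²
  = 11.6827 · 6773 / 484
  = 163.49
Round up → n = 164 per group.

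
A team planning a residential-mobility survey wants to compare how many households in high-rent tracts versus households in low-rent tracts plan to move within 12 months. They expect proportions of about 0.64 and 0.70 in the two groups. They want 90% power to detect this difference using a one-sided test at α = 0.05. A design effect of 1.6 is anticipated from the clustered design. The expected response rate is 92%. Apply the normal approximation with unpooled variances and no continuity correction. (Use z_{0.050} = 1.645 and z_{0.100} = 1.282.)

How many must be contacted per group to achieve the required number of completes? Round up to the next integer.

n = (z_α + z_β)² · [p₁(1−p₁) + p₂(1−p₂)] / (p₁ − p₂)²
  = (1.645 + 1.282)² · (0.64·0.36 + 0.70·0.30) / (-0.06)²
  = (2.927)² · (0.2304 + 0.2100) / 0.0036
  = 8.5673 · 0.4404 / 0.0036
  = 1048.07
Design effect: 1.6 × 1048.07 = 1676.91.
Adjust for 92% response: 1676.91 / 0.92 = 1822.73.
Round up → n = 1823 per group.

n = 1823 per group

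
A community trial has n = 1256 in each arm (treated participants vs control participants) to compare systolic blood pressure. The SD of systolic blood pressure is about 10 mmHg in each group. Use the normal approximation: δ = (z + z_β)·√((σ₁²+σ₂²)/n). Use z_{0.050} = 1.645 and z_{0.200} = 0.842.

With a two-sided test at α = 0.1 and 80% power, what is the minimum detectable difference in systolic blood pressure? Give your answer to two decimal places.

δ = (z_{α/2} + z_β) · √((σ₁²+σ₂²)/n)
  = (1.645 + 0.842) · √(200/1256)
  = 2.487 · √0.15924
  = 2.487 · 0.3990
  = 0.9924

Minimum detectable difference ≈ 0.99 mmHg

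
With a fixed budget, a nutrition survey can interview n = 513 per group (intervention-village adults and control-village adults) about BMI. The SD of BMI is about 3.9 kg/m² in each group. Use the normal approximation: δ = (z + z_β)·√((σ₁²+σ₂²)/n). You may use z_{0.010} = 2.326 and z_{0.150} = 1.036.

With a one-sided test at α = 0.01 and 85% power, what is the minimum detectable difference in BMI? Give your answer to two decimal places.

Minimum detectable difference ≈ 0.82 kg/m²

δ = (z_α + z_β) · √((σ₁²+σ₂²)/n)
  = (2.326 + 1.036) · √(30.42/513)
  = 3.362 · √0.0593
  = 3.362 · 0.2435
  = 0.8187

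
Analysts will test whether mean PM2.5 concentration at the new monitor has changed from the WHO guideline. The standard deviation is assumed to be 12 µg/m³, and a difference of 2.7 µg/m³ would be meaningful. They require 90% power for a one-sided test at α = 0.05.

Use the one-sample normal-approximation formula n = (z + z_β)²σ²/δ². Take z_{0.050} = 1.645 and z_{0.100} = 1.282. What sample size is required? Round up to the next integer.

n = (z_α + z_β)² · σ² / δ²
  = (1.645 + 1.282)² · 12² / 2.7²
  = 8.5673 · 144 / 7.29
  = 169.23
Round up → n = 170.

n = 170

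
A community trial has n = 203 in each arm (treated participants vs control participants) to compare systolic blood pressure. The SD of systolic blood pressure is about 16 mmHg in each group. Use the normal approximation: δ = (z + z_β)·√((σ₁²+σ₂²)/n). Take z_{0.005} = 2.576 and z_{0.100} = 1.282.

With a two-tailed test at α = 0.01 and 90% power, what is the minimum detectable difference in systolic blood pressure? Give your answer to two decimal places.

Minimum detectable difference ≈ 6.13 mmHg

δ = (z_{α/2} + z_β) · √((σ₁²+σ₂²)/n)
  = (2.576 + 1.282) · √(512/203)
  = 3.858 · √2.5222
  = 3.858 · 1.5881
  = 6.1270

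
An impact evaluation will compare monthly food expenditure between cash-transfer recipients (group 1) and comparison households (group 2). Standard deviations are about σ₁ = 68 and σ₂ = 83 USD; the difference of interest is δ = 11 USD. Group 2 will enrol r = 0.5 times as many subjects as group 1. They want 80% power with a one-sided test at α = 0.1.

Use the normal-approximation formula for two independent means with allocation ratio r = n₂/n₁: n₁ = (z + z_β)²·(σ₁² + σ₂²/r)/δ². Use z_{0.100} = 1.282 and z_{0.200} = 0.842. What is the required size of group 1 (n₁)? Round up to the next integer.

n₁ = (z_α + z_β)² · (σ₁² + σ₂²/r) / δ²
   = (1.282 + 0.842)² · (68² + 83²/0.5) / 11²
   = 4.5114 · (4624 + 13778) / 121
   = 4.5114 · 18402 / 121
   = 686.10
Round up → n₁ = 687; n₂ = r·n₁ = 0.5 × 687 = 344.

n₁ = 687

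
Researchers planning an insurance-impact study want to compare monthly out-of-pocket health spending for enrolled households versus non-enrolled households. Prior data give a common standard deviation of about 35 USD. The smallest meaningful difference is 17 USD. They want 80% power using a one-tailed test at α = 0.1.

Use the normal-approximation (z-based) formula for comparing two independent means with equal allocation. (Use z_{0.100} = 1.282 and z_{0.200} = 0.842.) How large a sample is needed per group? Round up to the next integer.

n = (z_α + z_β)² · (σ₁² + σ₂²) / δ²
  = (1.282 + 0.842)² · (2·35² = 2450) / 17²
  = 4.5114 · 2450 / 289
  = 38.25
Round up → n = 39 per group.

n = 39 per group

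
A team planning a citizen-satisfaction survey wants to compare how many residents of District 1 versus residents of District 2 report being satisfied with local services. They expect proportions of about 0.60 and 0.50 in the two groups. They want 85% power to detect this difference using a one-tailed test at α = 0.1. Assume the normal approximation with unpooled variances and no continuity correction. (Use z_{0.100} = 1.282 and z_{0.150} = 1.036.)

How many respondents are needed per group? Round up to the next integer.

n = 264 per group

n = (z_α + z_β)² · [p₁(1−p₁) + p₂(1−p₂)] / (p₁ − p₂)²
  = (1.282 + 1.036)² · (0.60·0.40 + 0.50·0.50) / (0.10)²
  = (2.318)² · (0.2400 + 0.2500) / 0.0100
  = 5.3731 · 0.4900 / 0.0100
  = 263.28
Round up → n = 264 per group.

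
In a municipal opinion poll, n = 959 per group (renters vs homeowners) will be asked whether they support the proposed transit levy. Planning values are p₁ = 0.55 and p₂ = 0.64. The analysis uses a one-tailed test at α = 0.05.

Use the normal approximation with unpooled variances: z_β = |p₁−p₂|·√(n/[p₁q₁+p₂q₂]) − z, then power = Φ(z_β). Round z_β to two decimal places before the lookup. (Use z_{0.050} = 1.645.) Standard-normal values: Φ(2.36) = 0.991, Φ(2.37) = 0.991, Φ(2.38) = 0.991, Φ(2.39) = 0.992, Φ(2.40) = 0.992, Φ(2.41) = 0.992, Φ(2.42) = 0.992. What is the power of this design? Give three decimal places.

Power ≈ 0.992

z_β = |p₁−p₂|·√(n/[p₁q₁+p₂q₂]) − z_α
    = 0.09 · √(959/0.4779) − 1.645
    = 0.09 · 44.7962 − 1.645
    = 4.0317 − 1.645 = 2.3867 → 2.39
Power = Φ(2.39) = 0.992.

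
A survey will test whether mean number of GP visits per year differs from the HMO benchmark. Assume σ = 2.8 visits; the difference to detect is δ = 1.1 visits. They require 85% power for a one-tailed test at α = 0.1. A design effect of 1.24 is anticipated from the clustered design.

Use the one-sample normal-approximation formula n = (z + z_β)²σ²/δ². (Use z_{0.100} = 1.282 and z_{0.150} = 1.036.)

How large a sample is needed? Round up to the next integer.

n = (z_α + z_β)² · σ² / δ²
  = (1.282 + 1.036)² · 2.8² / 1.1²
  = 5.3731 · 7.84 / 1.21
  = 34.81
Design effect: 1.24 × 34.81 = 43.17.
Round up → n = 44.

n = 44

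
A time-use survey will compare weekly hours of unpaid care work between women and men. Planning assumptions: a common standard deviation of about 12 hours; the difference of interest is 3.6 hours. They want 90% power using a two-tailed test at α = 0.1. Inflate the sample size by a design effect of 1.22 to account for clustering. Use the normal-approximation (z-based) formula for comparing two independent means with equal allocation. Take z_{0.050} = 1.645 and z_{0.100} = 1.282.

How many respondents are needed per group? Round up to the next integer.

n = (z_{α/2} + z_β)² · (σ₁² + σ₂²) / δ²
  = (1.645 + 1.282)² · (2·12² = 288) / 3.6²
  = 8.5673 · 288 / 12.96
  = 190.39
Design effect: 1.22 × 190.39 = 232.27.
Round up → n = 233 per group.

n = 233 per group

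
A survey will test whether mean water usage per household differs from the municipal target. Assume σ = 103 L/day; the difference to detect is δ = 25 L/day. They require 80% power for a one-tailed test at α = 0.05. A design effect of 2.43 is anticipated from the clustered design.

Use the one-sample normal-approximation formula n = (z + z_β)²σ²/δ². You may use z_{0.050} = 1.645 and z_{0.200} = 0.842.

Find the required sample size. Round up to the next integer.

n = 256

n = (z_α + z_β)² · σ² / δ²
  = (1.645 + 0.842)² · 103² / 25²
  = 6.1852 · 10609 / 625
  = 104.99
Design effect: 2.43 × 104.99 = 255.12.
Round up → n = 256.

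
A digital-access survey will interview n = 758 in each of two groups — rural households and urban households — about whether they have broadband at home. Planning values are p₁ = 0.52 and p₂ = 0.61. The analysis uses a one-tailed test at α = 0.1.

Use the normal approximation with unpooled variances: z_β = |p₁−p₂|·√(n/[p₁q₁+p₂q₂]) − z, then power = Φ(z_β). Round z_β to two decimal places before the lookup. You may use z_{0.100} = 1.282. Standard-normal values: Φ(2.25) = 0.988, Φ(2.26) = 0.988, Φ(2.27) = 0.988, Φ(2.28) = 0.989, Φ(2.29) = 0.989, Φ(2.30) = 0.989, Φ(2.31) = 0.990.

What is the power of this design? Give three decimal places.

Power ≈ 0.988

z_β = |p₁−p₂|·√(n/[p₁q₁+p₂q₂]) − z_α
    = 0.09 · √(758/0.4875) − 1.282
    = 0.09 · 39.4319 − 1.282
    = 3.5489 − 1.282 = 2.2669 → 2.27
Power = Φ(2.27) = 0.988.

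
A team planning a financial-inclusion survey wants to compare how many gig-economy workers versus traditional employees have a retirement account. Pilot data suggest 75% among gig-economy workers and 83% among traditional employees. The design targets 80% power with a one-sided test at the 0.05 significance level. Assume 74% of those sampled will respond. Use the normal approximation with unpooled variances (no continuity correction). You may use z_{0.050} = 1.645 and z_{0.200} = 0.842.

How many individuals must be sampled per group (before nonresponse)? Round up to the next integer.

n = (z_α + z_β)² · [p₁(1−p₁) + p₂(1−p₂)] / (p₁ − p₂)²
  = (1.645 + 0.842)² · (0.75·0.25 + 0.83·0.17) / (-0.08)²
  = (2.487)² · (0.1875 + 0.1411) / 0.0064
  = 6.1852 · 0.3286 / 0.0064
  = 317.57
Adjust for 74% response: 317.57 / 0.74 = 429.15.
Round up → n = 430 per group.

n = 430 per group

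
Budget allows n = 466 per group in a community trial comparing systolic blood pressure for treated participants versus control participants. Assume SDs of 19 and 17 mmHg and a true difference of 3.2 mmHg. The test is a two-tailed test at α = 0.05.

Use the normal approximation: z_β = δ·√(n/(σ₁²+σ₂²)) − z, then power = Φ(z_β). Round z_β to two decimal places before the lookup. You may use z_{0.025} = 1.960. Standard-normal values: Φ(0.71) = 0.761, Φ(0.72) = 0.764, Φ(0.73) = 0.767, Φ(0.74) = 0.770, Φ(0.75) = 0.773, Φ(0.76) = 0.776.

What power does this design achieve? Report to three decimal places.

z_β = δ·√(n/(σ₁²+σ₂²)) − z_{α/2}
    = 3.2 · √(466/650) − 1.960
    = 3.2 · 0.84671 − 1.960
    = 2.7095 − 1.960 = 0.7495 → 0.75
Power = Φ(0.75) = 0.773.

Power ≈ 0.773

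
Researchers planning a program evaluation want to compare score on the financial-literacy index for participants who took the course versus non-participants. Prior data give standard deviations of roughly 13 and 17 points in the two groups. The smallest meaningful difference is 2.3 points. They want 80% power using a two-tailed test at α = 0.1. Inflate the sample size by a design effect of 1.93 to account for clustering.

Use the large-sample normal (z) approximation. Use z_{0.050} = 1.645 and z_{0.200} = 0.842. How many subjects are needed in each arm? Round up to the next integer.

n = 1034 per group

n = (z_{α/2} + z_β)² · (σ₁² + σ₂²) / δ²
  = (1.645 + 0.842)² · (13² + 17² = 458) / 2.3²
  = 6.1852 · 458 / 5.29
  = 535.50
Design effect: 1.93 × 535.50 = 1033.52.
Round up → n = 1034 per group.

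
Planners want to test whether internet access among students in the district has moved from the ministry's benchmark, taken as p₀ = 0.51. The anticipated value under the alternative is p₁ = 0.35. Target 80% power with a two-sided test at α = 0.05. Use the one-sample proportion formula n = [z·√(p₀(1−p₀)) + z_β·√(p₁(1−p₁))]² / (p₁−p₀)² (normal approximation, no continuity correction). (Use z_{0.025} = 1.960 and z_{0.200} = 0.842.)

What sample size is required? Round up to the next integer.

n = 75

n = [z_{α/2}·√(p₀q₀) + z_β·√(p₁q₁)]² / (p₁ − p₀)²
  = [1.960·√(0.51·0.49) + 0.842·√(0.35·0.65)]² / (-0.16)²
  = [1.960·0.4999 + 0.842·0.4770]² / 0.0256
  = [1.3814]² / 0.0256
  = 74.54
Round up → n = 75.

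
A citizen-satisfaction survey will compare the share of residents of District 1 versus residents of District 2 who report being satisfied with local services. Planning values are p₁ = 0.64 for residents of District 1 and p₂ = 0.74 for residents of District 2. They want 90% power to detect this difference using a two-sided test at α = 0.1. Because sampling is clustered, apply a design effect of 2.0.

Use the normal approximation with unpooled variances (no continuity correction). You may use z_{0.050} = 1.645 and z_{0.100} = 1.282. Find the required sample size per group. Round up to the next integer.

n = (z_{α/2} + z_β)² · [p₁(1−p₁) + p₂(1−p₂)] / (p₁ − p₂)²
  = (1.645 + 1.282)² · (0.64·0.36 + 0.74·0.26) / (-0.10)²
  = (2.927)² · (0.2304 + 0.1924) / 0.0100
  = 8.5673 · 0.4228 / 0.0100
  = 362.23
Design effect: 2.0 × 362.23 = 724.45.
Round up → n = 725 per group.

n = 725 per group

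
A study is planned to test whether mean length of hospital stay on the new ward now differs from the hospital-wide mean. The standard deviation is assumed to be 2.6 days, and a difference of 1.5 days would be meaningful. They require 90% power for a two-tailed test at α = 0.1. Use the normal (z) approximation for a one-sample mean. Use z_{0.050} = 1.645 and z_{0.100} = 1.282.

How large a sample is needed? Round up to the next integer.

n = 26

n = (z_{α/2} + z_β)² · σ² / δ²
  = (1.645 + 1.282)² · 2.6² / 1.5²
  = 8.5673 · 6.76 / 2.25
  = 25.74
Round up → n = 26.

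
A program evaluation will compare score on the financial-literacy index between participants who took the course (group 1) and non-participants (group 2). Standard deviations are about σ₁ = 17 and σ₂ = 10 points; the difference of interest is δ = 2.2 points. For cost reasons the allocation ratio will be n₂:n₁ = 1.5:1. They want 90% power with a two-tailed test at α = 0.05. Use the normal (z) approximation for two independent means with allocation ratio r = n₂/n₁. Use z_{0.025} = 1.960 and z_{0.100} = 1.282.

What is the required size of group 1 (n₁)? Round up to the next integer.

n₁ = 773

n₁ = (z_{α/2} + z_β)² · (σ₁² + σ₂²/r) / δ²
   = (1.960 + 1.282)² · (17² + 10²/1.5) / 2.2²
   = 10.5106 · (289 + 66.6667) / 4.84
   = 10.5106 · 355.6667 / 4.84
   = 772.37
Round up → n₁ = 773; n₂ = r·n₁ = 1.5 × 773 = 1160.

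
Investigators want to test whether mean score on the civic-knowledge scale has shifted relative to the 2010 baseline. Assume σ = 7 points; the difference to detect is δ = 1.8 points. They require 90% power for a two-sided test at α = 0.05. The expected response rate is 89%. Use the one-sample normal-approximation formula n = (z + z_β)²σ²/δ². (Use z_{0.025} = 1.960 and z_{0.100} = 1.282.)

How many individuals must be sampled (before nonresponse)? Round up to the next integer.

n = 179

n = (z_{α/2} + z_β)² · σ² / δ²
  = (1.960 + 1.282)² · 7² / 1.8²
  = 10.5106 · 49 / 3.24
  = 158.96
Adjust for 89% response: 158.96 / 0.89 = 178.60.
Round up → n = 179.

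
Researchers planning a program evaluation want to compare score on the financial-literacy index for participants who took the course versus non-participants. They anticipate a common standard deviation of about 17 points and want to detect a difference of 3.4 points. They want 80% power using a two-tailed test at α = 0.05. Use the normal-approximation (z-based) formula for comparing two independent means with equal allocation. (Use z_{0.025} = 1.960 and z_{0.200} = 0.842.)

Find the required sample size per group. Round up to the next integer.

n = (z_{α/2} + z_β)² · (σ₁² + σ₂²) / δ²
  = (1.960 + 0.842)² · (2·17² = 578) / 3.4²
  = 7.8512 · 578 / 11.56
  = 392.56
Round up → n = 393 per group.

n = 393 per group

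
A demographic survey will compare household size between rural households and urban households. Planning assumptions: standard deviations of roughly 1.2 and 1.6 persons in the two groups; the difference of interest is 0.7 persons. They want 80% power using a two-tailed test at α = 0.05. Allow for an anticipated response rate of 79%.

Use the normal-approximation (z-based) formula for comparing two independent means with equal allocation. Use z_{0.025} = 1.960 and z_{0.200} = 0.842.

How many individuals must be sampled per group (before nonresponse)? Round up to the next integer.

n = (z_{α/2} + z_β)² · (σ₁² + σ₂²) / δ²
  = (1.960 + 0.842)² · (1.2² + 1.6² = 4) / 0.7²
  = 7.8512 · 4 / 0.49
  = 64.09
Adjust for 79% response: 64.09 / 0.79 = 81.13.
Round up → n = 82 per group.

n = 82 per group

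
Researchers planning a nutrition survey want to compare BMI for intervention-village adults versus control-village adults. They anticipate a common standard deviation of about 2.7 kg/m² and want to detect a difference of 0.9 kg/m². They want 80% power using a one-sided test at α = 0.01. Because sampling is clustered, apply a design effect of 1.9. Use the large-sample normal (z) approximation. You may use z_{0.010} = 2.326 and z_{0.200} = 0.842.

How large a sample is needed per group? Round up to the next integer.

n = 344 per group

n = (z_α + z_β)² · (σ₁² + σ₂²) / δ²
  = (2.326 + 0.842)² · (2·2.7² = 14.58) / 0.9²
  = 10.0362 · 14.58 / 0.81
  = 180.65
Design effect: 1.9 × 180.65 = 343.24.
Round up → n = 344 per group.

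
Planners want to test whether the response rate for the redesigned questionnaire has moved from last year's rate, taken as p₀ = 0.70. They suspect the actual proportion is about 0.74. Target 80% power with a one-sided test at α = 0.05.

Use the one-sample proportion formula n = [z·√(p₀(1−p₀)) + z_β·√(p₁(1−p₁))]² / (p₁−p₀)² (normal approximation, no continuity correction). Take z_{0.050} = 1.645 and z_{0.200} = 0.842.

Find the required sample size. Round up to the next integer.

n = 789

n = [z_α·√(p₀q₀) + z_β·√(p₁q₁)]² / (p₁ − p₀)²
  = [1.645·√(0.70·0.30) + 0.842·√(0.74·0.26)]² / (0.04)²
  = [1.645·0.4583 + 0.842·0.4386]² / 0.0016
  = [1.1232]² / 0.0016
  = 788.44
Round up → n = 789.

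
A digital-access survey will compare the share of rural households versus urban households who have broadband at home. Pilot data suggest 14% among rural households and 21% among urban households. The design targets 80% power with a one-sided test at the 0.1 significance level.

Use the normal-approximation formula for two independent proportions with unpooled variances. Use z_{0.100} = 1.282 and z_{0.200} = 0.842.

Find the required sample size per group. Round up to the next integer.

n = (z_α + z_β)² · [p₁(1−p₁) + p₂(1−p₂)] / (p₁ − p₂)²
  = (1.282 + 0.842)² · (0.14·0.86 + 0.21·0.79) / (-0.07)²
  = (2.124)² · (0.1204 + 0.1659) / 0.0049
  = 4.5114 · 0.2863 / 0.0049
  = 263.59
Round up → n = 264 per group.

n = 264 per group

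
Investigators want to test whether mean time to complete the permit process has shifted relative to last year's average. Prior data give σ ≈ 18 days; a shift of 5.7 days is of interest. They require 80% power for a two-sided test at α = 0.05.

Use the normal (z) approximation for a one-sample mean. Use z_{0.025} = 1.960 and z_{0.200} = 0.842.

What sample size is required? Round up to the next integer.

n = 79

n = (z_{α/2} + z_β)² · σ² / δ²
  = (1.960 + 0.842)² · 18² / 5.7²
  = 7.8512 · 324 / 32.49
  = 78.29
Round up → n = 79.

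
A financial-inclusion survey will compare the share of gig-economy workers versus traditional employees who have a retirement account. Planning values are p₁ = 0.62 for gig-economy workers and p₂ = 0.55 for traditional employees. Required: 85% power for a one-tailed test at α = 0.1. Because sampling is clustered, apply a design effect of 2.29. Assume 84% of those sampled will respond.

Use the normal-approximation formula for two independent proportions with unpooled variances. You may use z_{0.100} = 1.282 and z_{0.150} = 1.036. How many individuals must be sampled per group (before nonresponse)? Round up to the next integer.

n = (z_α + z_β)² · [p₁(1−p₁) + p₂(1−p₂)] / (p₁ − p₂)²
  = (1.282 + 1.036)² · (0.62·0.38 + 0.55·0.45) / (0.07)²
  = (2.318)² · (0.2356 + 0.2475) / 0.0049
  = 5.3731 · 0.4831 / 0.0049
  = 529.75
Design effect: 2.29 × 529.75 = 1213.12.
Adjust for 84% response: 1213.12 / 0.84 = 1444.19.
Round up → n = 1445 per group.

n = 1445 per group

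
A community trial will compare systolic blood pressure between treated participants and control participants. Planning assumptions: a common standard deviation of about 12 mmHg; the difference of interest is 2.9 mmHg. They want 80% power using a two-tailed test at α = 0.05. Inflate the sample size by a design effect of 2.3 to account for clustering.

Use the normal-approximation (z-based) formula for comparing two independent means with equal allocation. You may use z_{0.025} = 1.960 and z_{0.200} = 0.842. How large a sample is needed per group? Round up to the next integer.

n = (z_{α/2} + z_β)² · (σ₁² + σ₂²) / δ²
  = (1.960 + 0.842)² · (2·12² = 288) / 2.9²
  = 7.8512 · 288 / 8.41
  = 268.86
Design effect: 2.3 × 268.86 = 618.39.
Round up → n = 619 per group.

n = 619 per group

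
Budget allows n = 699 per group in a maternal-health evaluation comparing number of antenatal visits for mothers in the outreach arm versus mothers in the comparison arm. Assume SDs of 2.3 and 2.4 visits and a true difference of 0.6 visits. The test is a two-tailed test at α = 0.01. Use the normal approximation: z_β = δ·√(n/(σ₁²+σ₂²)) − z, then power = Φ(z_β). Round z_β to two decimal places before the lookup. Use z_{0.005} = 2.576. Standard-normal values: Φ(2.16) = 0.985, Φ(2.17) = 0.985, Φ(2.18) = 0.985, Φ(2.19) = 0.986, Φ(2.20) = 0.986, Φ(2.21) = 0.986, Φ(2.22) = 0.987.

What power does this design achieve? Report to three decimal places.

z_β = δ·√(n/(σ₁²+σ₂²)) − z_{α/2}
    = 0.6 · √(699/11.05) − 2.576
    = 0.6 · 7.95348 − 2.576
    = 4.7721 − 2.576 = 2.1961 → 2.20
Power = Φ(2.20) = 0.986.

Power ≈ 0.986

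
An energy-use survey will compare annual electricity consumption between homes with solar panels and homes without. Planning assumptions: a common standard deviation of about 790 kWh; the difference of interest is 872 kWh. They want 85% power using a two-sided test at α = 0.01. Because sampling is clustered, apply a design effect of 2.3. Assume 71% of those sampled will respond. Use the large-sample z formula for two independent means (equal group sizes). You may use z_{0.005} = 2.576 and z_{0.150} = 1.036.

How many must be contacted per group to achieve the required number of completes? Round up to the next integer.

n = 70 per group

n = (z_{α/2} + z_β)² · (σ₁² + σ₂²) / δ²
  = (2.576 + 1.036)² · (2·790² = 1248200) / 872²
  = 13.0465 · 1248200 / 760384
  = 21.42
Design effect: 2.3 × 21.42 = 49.26.
Adjust for 71% response: 49.26 / 0.71 = 69.38.
Round up → n = 70 per group.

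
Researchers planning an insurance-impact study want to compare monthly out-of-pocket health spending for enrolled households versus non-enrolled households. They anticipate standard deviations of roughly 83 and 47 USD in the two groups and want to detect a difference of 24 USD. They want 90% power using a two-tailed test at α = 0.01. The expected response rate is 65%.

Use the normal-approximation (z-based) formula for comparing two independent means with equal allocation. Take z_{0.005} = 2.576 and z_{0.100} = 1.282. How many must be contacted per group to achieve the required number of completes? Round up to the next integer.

n = (z_{α/2} + z_β)² · (σ₁² + σ₂²) / δ²
  = (2.576 + 1.282)² · (83² + 47² = 9098) / 24²
  = 14.8842 · 9098 / 576
  = 235.10
Adjust for 65% response: 235.10 / 0.65 = 361.69.
Round up → n = 362 per group.

n = 362 per group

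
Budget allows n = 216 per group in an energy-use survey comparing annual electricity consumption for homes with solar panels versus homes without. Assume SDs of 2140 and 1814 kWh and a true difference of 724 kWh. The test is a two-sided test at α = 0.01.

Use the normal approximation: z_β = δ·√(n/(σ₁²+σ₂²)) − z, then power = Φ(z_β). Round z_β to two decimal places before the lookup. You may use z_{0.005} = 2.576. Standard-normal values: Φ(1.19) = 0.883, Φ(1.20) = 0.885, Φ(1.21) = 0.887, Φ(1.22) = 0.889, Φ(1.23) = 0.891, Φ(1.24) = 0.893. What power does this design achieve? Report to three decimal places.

Power ≈ 0.889

z_β = δ·√(n/(σ₁²+σ₂²)) − z_{α/2}
    = 724 · √(216/7870196) − 2.576
    = 724 · 0.00524 − 2.576
    = 3.7929 − 2.576 = 1.2169 → 1.22
Power = Φ(1.22) = 0.889.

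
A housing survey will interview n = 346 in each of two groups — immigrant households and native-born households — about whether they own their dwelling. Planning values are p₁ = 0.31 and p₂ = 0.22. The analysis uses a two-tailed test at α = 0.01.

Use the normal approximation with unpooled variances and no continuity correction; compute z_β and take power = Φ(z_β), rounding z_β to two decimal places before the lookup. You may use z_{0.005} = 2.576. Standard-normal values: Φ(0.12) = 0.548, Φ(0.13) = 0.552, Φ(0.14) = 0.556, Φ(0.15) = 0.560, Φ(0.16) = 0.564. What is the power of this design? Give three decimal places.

Power ≈ 0.548

z_β = |p₁−p₂|·√(n/[p₁q₁+p₂q₂]) − z_{α/2}
    = 0.09 · √(346/0.3855) − 2.576
    = 0.09 · 29.9589 − 2.576
    = 2.6963 − 2.576 = 0.1203 → 0.12
Power = Φ(0.12) = 0.548.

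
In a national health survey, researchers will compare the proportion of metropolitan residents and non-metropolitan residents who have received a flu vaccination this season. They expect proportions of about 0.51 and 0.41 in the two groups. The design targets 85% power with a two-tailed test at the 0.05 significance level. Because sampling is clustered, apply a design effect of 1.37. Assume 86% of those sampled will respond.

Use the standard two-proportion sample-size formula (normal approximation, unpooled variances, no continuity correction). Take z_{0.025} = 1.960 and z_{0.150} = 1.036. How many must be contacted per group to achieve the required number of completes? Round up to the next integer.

n = 704 per group

n = (z_{α/2} + z_β)² · [p₁(1−p₁) + p₂(1−p₂)] / (p₁ − p₂)²
  = (1.960 + 1.036)² · (0.51·0.49 + 0.41·0.59) / (0.10)²
  = (2.996)² · (0.2499 + 0.2419) / 0.0100
  = 8.9760 · 0.4918 / 0.0100
  = 441.44
Design effect: 1.37 × 441.44 = 604.77.
Adjust for 86% response: 604.77 / 0.86 = 703.22.
Round up → n = 704 per group.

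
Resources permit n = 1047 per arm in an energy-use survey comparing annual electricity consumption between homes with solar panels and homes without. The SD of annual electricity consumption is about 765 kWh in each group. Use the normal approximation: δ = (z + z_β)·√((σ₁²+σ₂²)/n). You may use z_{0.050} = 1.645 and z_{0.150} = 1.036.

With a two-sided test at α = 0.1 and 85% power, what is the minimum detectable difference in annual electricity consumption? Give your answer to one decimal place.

Minimum detectable difference ≈ 89.6 kWh

δ = (z_{α/2} + z_β) · √((σ₁²+σ₂²)/n)
  = (1.645 + 1.036) · √(1170450/1047)
  = 2.681 · √1117.9
  = 2.681 · 33.4351
  = 89.6396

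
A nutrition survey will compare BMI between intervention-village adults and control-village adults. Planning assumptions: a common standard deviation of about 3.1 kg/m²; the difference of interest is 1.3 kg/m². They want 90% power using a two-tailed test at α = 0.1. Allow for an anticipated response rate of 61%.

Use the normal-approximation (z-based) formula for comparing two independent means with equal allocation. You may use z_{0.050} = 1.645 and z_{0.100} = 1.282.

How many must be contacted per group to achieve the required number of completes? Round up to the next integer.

n = (z_{α/2} + z_β)² · (σ₁² + σ₂²) / δ²
  = (1.645 + 1.282)² · (2·3.1² = 19.22) / 1.3²
  = 8.5673 · 19.22 / 1.69
  = 97.43
Adjust for 61% response: 97.43 / 0.61 = 159.73.
Round up → n = 160 per group.

n = 160 per group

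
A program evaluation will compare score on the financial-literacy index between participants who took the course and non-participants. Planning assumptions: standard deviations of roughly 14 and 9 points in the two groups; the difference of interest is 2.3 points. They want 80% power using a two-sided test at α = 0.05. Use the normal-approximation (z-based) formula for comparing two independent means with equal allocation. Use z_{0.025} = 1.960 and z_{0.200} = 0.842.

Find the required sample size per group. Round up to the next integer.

n = (z_{α/2} + z_β)² · (σ₁² + σ₂²) / δ²
  = (1.960 + 0.842)² · (14² + 9² = 277) / 2.3²
  = 7.8512 · 277 / 5.29
  = 411.11
Round up → n = 412 per group.

n = 412 per group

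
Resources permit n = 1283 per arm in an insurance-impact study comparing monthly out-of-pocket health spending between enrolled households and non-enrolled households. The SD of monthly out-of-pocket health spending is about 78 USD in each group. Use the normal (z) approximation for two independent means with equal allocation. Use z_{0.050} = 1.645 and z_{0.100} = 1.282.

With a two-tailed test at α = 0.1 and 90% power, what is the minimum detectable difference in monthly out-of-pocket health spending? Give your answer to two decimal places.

δ = (z_{α/2} + z_β) · √((σ₁²+σ₂²)/n)
  = (1.645 + 1.282) · √(12168/1283)
  = 2.927 · √9.484
  = 2.927 · 3.0796
  = 9.0140

Minimum detectable difference ≈ 9.01 USD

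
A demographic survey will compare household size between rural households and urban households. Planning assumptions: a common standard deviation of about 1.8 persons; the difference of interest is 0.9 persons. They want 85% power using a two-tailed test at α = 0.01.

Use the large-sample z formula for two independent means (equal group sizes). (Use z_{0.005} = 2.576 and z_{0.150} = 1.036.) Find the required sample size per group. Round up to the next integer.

n = 105 per group

n = (z_{α/2} + z_β)² · (σ₁² + σ₂²) / δ²
  = (2.576 + 1.036)² · (2·1.8² = 6.48) / 0.9²
  = 13.0465 · 6.48 / 0.81
  = 104.37
Round up → n = 105 per group.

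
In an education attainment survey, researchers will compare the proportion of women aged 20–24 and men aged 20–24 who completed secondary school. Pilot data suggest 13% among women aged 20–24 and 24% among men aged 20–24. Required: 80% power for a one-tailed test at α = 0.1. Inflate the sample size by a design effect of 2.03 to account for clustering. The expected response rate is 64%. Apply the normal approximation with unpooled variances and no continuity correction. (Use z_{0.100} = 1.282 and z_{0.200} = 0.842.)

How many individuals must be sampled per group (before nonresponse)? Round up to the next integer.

n = 350 per group

n = (z_α + z_β)² · [p₁(1−p₁) + p₂(1−p₂)] / (p₁ − p₂)²
  = (1.282 + 0.842)² · (0.13·0.87 + 0.24·0.76) / (-0.11)²
  = (2.124)² · (0.1131 + 0.1824) / 0.0121
  = 4.5114 · 0.2955 / 0.0121
  = 110.17
Design effect: 2.03 × 110.17 = 223.65.
Adjust for 64% response: 223.65 / 0.64 = 349.46.
Round up → n = 350 per group.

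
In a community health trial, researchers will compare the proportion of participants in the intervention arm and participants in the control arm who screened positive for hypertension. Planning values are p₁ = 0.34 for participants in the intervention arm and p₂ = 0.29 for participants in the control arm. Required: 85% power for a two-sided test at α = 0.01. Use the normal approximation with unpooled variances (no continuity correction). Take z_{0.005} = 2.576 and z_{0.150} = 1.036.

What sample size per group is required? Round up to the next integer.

n = (z_{α/2} + z_β)² · [p₁(1−p₁) + p₂(1−p₂)] / (p₁ − p₂)²
  = (2.576 + 1.036)² · (0.34·0.66 + 0.29·0.71) / (0.05)²
  = (3.612)² · (0.2244 + 0.2059) / 0.0025
  = 13.0465 · 0.4303 / 0.0025
  = 2245.57
Round up → n = 2246 per group.

n = 2246 per group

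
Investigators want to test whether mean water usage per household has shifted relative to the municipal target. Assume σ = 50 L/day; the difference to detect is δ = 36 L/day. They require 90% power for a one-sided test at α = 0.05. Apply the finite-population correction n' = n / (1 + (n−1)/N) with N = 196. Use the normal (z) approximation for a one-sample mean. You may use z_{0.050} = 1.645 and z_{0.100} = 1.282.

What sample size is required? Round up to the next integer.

n = 16

n = (z_α + z_β)² · σ² / δ²
  = (1.645 + 1.282)² · 50² / 36²
  = 8.5673 · 2500 / 1296
  = 16.53
Finite-population correction (N = 196): 16.53 / (1 + (16.53 − 1)/196) = 15.31.
Round up → n = 16.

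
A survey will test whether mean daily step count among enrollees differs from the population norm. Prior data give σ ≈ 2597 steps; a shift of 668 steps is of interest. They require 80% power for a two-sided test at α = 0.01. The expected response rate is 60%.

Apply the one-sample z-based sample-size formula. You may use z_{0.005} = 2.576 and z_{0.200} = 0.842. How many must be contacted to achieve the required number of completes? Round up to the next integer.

n = (z_{α/2} + z_β)² · σ² / δ²
  = (2.576 + 0.842)² · 2597² / 668²
  = 11.6827 · 6744409 / 446224
  = 176.58
Adjust for 60% response: 176.58 / 0.60 = 294.30.
Round up → n = 295.

n = 295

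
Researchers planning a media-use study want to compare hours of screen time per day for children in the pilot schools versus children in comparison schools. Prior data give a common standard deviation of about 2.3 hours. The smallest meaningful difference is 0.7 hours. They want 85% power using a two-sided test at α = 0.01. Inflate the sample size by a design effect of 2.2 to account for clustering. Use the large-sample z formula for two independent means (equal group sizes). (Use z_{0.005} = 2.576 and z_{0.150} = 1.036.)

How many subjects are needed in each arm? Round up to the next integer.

n = (z_{α/2} + z_β)² · (σ₁² + σ₂²) / δ²
  = (2.576 + 1.036)² · (2·2.3² = 10.58) / 0.7²
  = 13.0465 · 10.58 / 0.49
  = 281.70
Design effect: 2.2 × 281.70 = 619.74.
Round up → n = 620 per group.

n = 620 per group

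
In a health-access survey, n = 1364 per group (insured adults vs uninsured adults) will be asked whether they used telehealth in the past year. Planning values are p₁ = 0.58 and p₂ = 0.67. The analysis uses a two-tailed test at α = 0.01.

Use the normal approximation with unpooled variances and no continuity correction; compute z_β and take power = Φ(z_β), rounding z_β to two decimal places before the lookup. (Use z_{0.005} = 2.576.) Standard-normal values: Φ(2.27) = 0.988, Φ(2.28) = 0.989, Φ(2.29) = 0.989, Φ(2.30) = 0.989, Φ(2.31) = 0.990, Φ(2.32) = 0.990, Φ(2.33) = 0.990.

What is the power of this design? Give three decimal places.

Power ≈ 0.989

z_β = |p₁−p₂|·√(n/[p₁q₁+p₂q₂]) − z_{α/2}
    = 0.09 · √(1364/0.4647) − 2.576
    = 0.09 · 54.1777 − 2.576
    = 4.8760 − 2.576 = 2.3000 → 2.30
Power = Φ(2.30) = 0.989.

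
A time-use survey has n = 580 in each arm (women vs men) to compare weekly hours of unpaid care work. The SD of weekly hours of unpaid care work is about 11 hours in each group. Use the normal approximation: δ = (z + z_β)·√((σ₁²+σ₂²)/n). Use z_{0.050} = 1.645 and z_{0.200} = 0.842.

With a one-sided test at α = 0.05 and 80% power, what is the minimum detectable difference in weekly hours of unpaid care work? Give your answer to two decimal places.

Minimum detectable difference ≈ 1.61 hours

δ = (z_α + z_β) · √((σ₁²+σ₂²)/n)
  = (1.645 + 0.842) · √(242/580)
  = 2.487 · √0.41724
  = 2.487 · 0.6459
  = 1.6065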